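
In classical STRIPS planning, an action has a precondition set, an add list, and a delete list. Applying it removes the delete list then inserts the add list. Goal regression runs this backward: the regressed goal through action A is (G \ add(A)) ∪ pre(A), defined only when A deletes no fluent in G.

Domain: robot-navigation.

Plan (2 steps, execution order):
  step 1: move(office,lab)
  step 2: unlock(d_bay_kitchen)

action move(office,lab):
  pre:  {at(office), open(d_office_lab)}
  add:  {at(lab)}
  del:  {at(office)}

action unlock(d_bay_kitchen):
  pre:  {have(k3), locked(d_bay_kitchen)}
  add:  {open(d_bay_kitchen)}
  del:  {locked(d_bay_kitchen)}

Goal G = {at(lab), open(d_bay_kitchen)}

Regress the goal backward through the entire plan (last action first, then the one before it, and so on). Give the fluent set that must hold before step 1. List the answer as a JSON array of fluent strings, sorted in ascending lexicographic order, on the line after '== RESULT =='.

Work backward from the goal:
  through step 2 (unlock(d_bay_kitchen)): drop {open(d_bay_kitchen)}, keep {at(lab)}, require {have(k3), locked(d_bay_kitchen)}
    → {at(lab), have(k3), locked(d_bay_kitchen)}
  through step 1 (move(office,lab)): drop {at(lab)}, keep {have(k3), locked(d_bay_kitchen)}, require {at(office), open(d_office_lab)}
    → {at(office), have(k3), locked(d_bay_kitchen), open(d_office_lab)}

== RESULT ==
["at(office)", "have(k3)", "locked(d_bay_kitchen)", "open(d_office_lab)"]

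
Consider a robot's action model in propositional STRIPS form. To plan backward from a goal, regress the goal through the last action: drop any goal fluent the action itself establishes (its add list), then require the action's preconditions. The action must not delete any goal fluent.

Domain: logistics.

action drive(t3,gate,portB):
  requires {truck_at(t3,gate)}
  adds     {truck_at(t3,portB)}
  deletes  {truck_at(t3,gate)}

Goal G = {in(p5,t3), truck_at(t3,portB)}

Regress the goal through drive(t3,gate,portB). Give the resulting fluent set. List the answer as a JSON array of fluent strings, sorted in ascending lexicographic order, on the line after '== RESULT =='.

Compute (G \ add) ∪ pre:
  G ∩ del = {}  (empty — regression defined)
  G \ add = {in(p5,t3), truck_at(t3,portB)} \ {truck_at(t3,portB)} = {in(p5,t3)}
  ∪ pre   = {in(p5,t3)} ∪ {truck_at(t3,gate)}
          = {in(p5,t3), truck_at(t3,gate)}

== RESULT ==
["in(p5,t3)", "truck_at(t3,gate)"]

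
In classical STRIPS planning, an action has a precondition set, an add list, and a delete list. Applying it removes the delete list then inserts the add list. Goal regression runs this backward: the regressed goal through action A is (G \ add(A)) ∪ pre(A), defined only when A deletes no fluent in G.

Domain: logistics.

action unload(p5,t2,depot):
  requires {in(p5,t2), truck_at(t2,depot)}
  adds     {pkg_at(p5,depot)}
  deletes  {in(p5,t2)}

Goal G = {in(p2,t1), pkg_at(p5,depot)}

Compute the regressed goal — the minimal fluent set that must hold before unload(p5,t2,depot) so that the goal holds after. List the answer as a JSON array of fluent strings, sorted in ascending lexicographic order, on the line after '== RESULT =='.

Compute (G \ add) ∪ pre:
  G ∩ del = {}  (empty — regression defined)
  G \ add = {in(p2,t1), pkg_at(p5,depot)} \ {pkg_at(p5,depot)} = {in(p2,t1)}
  ∪ pre   = {in(p2,t1)} ∪ {in(p5,t2), truck_at(t2,depot)}
          = {in(p2,t1), in(p5,t2), truck_at(t2,depot)}

== RESULT ==
["in(p2,t1)", "in(p5,t2)", "truck_at(t2,depot)"]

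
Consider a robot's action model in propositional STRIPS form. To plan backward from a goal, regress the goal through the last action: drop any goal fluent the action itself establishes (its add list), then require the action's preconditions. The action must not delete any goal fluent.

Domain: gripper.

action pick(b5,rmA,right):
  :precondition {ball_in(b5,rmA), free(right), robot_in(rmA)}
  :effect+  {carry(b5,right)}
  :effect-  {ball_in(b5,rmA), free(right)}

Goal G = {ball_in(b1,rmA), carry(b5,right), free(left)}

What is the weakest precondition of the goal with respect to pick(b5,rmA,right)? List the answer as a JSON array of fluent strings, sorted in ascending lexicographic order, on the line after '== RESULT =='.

Compute (G \ add) ∪ pre:
  G ∩ del = {}  (empty — regression defined)
  G \ add = {ball_in(b1,rmA), carry(b5,right), free(left)} \ {carry(b5,right)} = {ball_in(b1,rmA), free(left)}
  ∪ pre   = {ball_in(b1,rmA), free(left)} ∪ {ball_in(b5,rmA), free(right), robot_in(rmA)}
          = {ball_in(b1,rmA), ball_in(b5,rmA), free(left), free(right), robot_in(rmA)}

== RESULT ==
["ball_in(b1,rmA)", "ball_in(b5,rmA)", "free(left)", "free(right)", "robot_in(rmA)"]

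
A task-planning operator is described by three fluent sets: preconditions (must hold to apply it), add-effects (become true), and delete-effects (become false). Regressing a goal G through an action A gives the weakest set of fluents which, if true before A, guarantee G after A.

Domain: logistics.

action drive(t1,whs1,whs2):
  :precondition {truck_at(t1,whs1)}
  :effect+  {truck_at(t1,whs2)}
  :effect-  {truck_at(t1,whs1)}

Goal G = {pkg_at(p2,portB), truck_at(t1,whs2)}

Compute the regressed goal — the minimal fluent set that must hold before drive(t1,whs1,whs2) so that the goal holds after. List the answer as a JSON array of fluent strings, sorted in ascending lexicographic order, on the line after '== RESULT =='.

Compute (G \ add) ∪ pre:
  G ∩ del = {}  (empty — regression defined)
  G \ add = {pkg_at(p2,portB), truck_at(t1,whs2)} \ {truck_at(t1,whs2)} = {pkg_at(p2,portB)}
  ∪ pre   = {pkg_at(p2,portB)} ∪ {truck_at(t1,whs1)}
          = {pkg_at(p2,portB), truck_at(t1,whs1)}

== RESULT ==
["pkg_at(p2,portB)", "truck_at(t1,whs1)"]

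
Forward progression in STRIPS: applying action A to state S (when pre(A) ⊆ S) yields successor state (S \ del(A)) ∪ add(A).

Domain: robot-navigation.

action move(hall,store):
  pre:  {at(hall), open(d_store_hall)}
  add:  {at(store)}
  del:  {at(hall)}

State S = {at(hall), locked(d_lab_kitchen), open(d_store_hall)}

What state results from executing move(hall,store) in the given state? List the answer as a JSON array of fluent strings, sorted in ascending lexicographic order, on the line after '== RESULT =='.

Progress:
  pre ⊆ S: {at(hall), open(d_store_hall)} ⊆ S  — applicable
  S \ del = {locked(d_lab_kitchen), open(d_store_hall)}
  ∪ add   = {at(store), locked(d_lab_kitchen), open(d_store_hall)}

== RESULT ==
["at(store)", "locked(d_lab_kitchen)", "open(d_store_hall)"]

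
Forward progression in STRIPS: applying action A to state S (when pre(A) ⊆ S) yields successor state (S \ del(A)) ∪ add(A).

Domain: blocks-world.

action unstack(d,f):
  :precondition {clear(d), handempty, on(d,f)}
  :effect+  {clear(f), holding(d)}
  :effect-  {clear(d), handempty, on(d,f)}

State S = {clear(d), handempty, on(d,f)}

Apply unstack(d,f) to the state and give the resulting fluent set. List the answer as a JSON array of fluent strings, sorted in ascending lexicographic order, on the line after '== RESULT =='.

Compute (S \ del) ∪ add:
  pre ⊆ S: {clear(d), handempty, on(d,f)} ⊆ S  — applicable
  S \ del = {}
  ∪ add   = {clear(f), holding(d)}

== RESULT ==
["clear(f)", "holding(d)"]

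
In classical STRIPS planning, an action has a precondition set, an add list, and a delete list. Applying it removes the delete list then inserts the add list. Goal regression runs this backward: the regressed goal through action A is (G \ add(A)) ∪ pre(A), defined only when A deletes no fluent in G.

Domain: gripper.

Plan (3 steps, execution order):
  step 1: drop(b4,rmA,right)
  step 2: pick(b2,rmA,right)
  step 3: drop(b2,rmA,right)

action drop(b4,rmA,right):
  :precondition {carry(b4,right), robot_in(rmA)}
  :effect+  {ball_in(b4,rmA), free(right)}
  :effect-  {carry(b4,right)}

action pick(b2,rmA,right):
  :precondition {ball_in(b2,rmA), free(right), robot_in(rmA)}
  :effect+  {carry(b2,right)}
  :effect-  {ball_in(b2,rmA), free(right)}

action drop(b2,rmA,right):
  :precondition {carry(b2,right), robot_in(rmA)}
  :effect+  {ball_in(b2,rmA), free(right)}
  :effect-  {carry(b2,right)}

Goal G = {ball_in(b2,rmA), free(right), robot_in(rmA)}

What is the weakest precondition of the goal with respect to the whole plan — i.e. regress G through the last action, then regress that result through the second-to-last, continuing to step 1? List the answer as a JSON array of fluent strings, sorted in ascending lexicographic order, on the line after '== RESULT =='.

Work backward from the goal:
  through step 3 (drop(b2,rmA,right)): drop {ball_in(b2,rmA), free(right)}, keep {robot_in(rmA)}, require {carry(b2,right), robot_in(rmA)}
    → {carry(b2,right), robot_in(rmA)}
  through step 2 (pick(b2,rmA,right)): drop {carry(b2,right)}, keep {robot_in(rmA)}, require {ball_in(b2,rmA), free(right), robot_in(rmA)}
    → {ball_in(b2,rmA), free(right), robot_in(rmA)}
  through step 1 (drop(b4,rmA,right)): drop {free(right)}, keep {ball_in(b2,rmA), robot_in(rmA)}, require {carry(b4,right), robot_in(rmA)}
    → {ball_in(b2,rmA), carry(b4,right), robot_in(rmA)}

== RESULT ==
["ball_in(b2,rmA)", "carry(b4,right)", "robot_in(rmA)"]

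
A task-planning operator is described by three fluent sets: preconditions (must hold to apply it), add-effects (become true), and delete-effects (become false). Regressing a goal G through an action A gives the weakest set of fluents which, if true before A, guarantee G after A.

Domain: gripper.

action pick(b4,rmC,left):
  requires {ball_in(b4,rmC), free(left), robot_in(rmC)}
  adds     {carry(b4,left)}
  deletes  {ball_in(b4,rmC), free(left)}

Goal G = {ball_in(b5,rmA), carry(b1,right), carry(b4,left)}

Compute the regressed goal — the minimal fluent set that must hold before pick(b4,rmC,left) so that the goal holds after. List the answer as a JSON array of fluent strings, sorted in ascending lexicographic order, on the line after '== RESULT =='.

Compute (G \ add) ∪ pre:
  G ∩ del = {}  (empty — regression defined)
  G \ add = {ball_in(b5,rmA), carry(b1,right), carry(b4,left)} \ {carry(b4,left)} = {ball_in(b5,rmA), carry(b1,right)}
  ∪ pre   = {ball_in(b5,rmA), carry(b1,right)} ∪ {ball_in(b4,rmC), free(left), robot_in(rmC)}
          = {ball_in(b4,rmC), ball_in(b5,rmA), carry(b1,right), free(left), robot_in(rmC)}

== RESULT ==
["ball_in(b4,rmC)", "ball_in(b5,rmA)", "carry(b1,right)", "free(left)", "robot_in(rmC)"]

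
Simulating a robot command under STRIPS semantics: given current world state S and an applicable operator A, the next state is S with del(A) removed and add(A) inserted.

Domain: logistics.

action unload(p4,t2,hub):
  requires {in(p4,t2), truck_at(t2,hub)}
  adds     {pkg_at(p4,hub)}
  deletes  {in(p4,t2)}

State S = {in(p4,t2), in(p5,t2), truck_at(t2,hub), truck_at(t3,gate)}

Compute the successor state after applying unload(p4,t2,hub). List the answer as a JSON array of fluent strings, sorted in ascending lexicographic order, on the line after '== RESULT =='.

Compute (S \ del) ∪ add:
  pre ⊆ S: {in(p4,t2), truck_at(t2,hub)} ⊆ S  — applicable
  S \ del = {in(p5,t2), truck_at(t2,hub), truck_at(t3,gate)}
  ∪ add   = {in(p5,t2), pkg_at(p4,hub), truck_at(t2,hub), truck_at(t3,gate)}

== RESULT ==
["in(p5,t2)", "pkg_at(p4,hub)", "truck_at(t2,hub)", "truck_at(t3,gate)"]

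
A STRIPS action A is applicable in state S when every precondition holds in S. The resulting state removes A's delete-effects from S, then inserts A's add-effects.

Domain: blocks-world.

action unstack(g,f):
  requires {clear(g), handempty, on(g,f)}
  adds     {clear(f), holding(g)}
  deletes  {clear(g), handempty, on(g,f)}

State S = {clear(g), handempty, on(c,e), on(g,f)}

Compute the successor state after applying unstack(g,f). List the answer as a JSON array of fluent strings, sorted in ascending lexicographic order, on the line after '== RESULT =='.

Progress:
  pre ⊆ S: {clear(g), handempty, on(g,f)} ⊆ S  — applicable
  S \ del = {on(c,e)}
  ∪ add   = {clear(f), holding(g), on(c,e)}

== RESULT ==
["clear(f)", "holding(g)", "on(c,e)"]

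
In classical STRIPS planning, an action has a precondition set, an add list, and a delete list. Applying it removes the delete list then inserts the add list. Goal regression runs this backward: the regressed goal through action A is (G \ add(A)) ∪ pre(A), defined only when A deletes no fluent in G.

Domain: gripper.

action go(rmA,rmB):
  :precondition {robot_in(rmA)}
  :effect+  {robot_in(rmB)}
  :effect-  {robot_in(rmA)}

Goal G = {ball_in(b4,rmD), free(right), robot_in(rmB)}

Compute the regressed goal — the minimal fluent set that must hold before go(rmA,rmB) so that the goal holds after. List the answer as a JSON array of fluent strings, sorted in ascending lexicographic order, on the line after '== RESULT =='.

Regress:
  G ∩ del = {}  (empty — regression defined)
  G \ add = {ball_in(b4,rmD), free(right), robot_in(rmB)} \ {robot_in(rmB)} = {ball_in(b4,rmD), free(right)}
  ∪ pre   = {ball_in(b4,rmD), free(right)} ∪ {robot_in(rmA)}
          = {ball_in(b4,rmD), free(right), robot_in(rmA)}

== RESULT ==
["ball_in(b4,rmD)", "free(right)", "robot_in(rmA)"]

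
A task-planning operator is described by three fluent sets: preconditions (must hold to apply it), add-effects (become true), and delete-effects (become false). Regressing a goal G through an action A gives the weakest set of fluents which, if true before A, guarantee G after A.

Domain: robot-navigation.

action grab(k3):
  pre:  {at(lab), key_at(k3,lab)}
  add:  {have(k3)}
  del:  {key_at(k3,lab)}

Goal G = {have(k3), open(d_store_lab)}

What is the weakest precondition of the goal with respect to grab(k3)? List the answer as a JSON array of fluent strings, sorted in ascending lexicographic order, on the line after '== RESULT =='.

Compute (G \ add) ∪ pre:
  G ∩ del = {}  (empty — regression defined)
  G \ add = {have(k3), open(d_store_lab)} \ {have(k3)} = {open(d_store_lab)}
  ∪ pre   = {open(d_store_lab)} ∪ {at(lab), key_at(k3,lab)}
          = {at(lab), key_at(k3,lab), open(d_store_lab)}

== RESULT ==
["at(lab)", "key_at(k3,lab)", "open(d_store_lab)"]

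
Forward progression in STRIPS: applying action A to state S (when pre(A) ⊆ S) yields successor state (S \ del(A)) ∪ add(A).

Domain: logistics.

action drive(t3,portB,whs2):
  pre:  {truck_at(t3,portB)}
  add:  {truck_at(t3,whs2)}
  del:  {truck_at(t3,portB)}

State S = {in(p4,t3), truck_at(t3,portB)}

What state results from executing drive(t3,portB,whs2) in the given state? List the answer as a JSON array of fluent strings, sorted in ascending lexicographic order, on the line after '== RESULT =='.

Compute (S \ del) ∪ add:
  pre ⊆ S: {truck_at(t3,portB)} ⊆ S  — applicable
  S \ del = {in(p4,t3)}
  ∪ add   = {in(p4,t3), truck_at(t3,whs2)}

== RESULT ==
["in(p4,t3)", "truck_at(t3,whs2)"]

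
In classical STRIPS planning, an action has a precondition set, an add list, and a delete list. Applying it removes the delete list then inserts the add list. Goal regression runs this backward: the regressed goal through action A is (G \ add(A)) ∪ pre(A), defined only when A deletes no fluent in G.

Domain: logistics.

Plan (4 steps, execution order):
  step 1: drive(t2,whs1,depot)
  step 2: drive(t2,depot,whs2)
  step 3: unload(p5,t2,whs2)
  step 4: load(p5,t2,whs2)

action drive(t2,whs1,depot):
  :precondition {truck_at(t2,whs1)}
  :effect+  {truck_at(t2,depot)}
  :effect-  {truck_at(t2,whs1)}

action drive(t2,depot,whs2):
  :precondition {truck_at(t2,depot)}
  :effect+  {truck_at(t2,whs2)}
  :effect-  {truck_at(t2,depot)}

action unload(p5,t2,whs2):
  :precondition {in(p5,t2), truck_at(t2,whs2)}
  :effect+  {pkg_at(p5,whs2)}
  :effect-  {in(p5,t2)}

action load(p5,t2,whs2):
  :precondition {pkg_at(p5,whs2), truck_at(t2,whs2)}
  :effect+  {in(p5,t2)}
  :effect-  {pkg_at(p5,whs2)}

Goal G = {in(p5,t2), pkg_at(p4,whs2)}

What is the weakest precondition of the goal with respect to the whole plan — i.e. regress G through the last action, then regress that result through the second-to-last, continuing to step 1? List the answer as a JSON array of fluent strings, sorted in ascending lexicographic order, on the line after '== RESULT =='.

Regress step by step:
  through step 4 (load(p5,t2,whs2)): drop {in(p5,t2)}, keep {pkg_at(p4,whs2)}, require {pkg_at(p5,whs2), truck_at(t2,whs2)}
    → {pkg_at(p4,whs2), pkg_at(p5,whs2), truck_at(t2,whs2)}
  through step 3 (unload(p5,t2,whs2)): drop {pkg_at(p5,whs2)}, keep {pkg_at(p4,whs2), truck_at(t2,whs2)}, require {in(p5,t2), truck_at(t2,whs2)}
    → {in(p5,t2), pkg_at(p4,whs2), truck_at(t2,whs2)}
  through step 2 (drive(t2,depot,whs2)): drop {truck_at(t2,whs2)}, keep {in(p5,t2), pkg_at(p4,whs2)}, require {truck_at(t2,depot)}
    → {in(p5,t2), pkg_at(p4,whs2), truck_at(t2,depot)}
  through step 1 (drive(t2,whs1,depot)): drop {truck_at(t2,depot)}, keep {in(p5,t2), pkg_at(p4,whs2)}, require {truck_at(t2,whs1)}
    → {in(p5,t2), pkg_at(p4,whs2), truck_at(t2,whs1)}

== RESULT ==
["in(p5,t2)", "pkg_at(p4,whs2)", "truck_at(t2,whs1)"]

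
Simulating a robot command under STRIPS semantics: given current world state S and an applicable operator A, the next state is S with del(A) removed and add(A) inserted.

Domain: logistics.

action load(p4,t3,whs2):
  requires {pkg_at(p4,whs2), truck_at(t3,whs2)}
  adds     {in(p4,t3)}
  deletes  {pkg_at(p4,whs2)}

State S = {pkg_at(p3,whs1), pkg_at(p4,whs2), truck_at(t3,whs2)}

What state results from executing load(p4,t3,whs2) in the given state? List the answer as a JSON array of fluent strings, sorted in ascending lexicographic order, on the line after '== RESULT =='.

Compute (S \ del) ∪ add:
  pre ⊆ S: {pkg_at(p4,whs2), truck_at(t3,whs2)} ⊆ S  — applicable
  S \ del = {pkg_at(p3,whs1), truck_at(t3,whs2)}
  ∪ add   = {in(p4,t3), pkg_at(p3,whs1), truck_at(t3,whs2)}

== RESULT ==
["in(p4,t3)", "pkg_at(p3,whs1)", "truck_at(t3,whs2)"]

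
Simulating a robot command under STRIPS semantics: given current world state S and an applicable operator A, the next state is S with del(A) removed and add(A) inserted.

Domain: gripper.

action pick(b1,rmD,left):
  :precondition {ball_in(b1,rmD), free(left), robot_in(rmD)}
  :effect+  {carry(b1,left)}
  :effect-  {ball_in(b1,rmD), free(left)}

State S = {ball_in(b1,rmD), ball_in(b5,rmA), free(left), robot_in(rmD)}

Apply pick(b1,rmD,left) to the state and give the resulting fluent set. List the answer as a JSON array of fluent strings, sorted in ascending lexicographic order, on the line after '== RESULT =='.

Progress:
  pre ⊆ S: {ball_in(b1,rmD), free(left), robot_in(rmD)} ⊆ S  — applicable
  S \ del = {ball_in(b5,rmA), robot_in(rmD)}
  ∪ add   = {ball_in(b5,rmA), carry(b1,left), robot_in(rmD)}

== RESULT ==
["ball_in(b5,rmA)", "carry(b1,left)", "robot_in(rmD)"]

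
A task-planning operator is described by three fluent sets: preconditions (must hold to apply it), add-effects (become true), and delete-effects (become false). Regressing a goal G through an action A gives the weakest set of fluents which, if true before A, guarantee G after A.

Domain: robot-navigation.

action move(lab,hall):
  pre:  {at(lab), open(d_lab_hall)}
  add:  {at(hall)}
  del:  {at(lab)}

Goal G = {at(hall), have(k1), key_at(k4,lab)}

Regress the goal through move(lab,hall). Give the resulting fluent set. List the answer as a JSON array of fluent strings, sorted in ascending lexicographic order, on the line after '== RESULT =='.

Regress:
  G ∩ del = {}  (empty — regression defined)
  G \ add = {at(hall), have(k1), key_at(k4,lab)} \ {at(hall)} = {have(k1), key_at(k4,lab)}
  ∪ pre   = {have(k1), key_at(k4,lab)} ∪ {at(lab), open(d_lab_hall)}
          = {at(lab), have(k1), key_at(k4,lab), open(d_lab_hall)}

== RESULT ==
["at(lab)", "have(k1)", "key_at(k4,lab)", "open(d_lab_hall)"]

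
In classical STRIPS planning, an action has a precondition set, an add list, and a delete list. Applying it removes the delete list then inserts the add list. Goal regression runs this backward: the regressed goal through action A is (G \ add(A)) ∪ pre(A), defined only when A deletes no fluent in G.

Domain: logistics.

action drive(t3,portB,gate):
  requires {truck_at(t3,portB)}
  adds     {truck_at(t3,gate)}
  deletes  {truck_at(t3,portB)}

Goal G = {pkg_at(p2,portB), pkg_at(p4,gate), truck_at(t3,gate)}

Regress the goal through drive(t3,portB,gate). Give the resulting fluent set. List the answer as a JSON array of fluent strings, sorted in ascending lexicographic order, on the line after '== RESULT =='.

Compute (G \ add) ∪ pre:
  G ∩ del = {}  (empty — regression defined)
  G \ add = {pkg_at(p2,portB), pkg_at(p4,gate), truck_at(t3,gate)} \ {truck_at(t3,gate)} = {pkg_at(p2,portB), pkg_at(p4,gate)}
  ∪ pre   = {pkg_at(p2,portB), pkg_at(p4,gate)} ∪ {truck_at(t3,portB)}
          = {pkg_at(p2,portB), pkg_at(p4,gate), truck_at(t3,portB)}

== RESULT ==
["pkg_at(p2,portB)", "pkg_at(p4,gate)", "truck_at(t3,portB)"]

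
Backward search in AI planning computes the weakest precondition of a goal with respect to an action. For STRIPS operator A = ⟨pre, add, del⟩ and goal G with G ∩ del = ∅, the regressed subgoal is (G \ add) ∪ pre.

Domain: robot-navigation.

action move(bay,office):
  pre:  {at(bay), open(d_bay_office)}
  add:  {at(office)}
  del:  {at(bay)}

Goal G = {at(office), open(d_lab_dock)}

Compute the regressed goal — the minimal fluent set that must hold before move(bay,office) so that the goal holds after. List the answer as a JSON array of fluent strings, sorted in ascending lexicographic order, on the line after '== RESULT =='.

Regress:
  G ∩ del = {}  (empty — regression defined)
  G \ add = {at(office), open(d_lab_dock)} \ {at(office)} = {open(d_lab_dock)}
  ∪ pre   = {open(d_lab_dock)} ∪ {at(bay), open(d_bay_office)}
          = {at(bay), open(d_bay_office), open(d_lab_dock)}

== RESULT ==
["at(bay)", "open(d_bay_office)", "open(d_lab_dock)"]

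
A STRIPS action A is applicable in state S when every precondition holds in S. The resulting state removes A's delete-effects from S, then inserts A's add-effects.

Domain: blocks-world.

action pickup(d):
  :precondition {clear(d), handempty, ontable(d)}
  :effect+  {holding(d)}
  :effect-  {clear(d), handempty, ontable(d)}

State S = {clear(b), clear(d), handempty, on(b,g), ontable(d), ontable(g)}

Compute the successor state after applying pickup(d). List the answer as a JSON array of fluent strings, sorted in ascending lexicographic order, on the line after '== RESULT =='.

Progress:
  pre ⊆ S: {clear(d), handempty, ontable(d)} ⊆ S  — applicable
  S \ del = {clear(b), on(b,g), ontable(g)}
  ∪ add   = {clear(b), holding(d), on(b,g), ontable(g)}

== RESULT ==
["clear(b)", "holding(d)", "on(b,g)", "ontable(g)"]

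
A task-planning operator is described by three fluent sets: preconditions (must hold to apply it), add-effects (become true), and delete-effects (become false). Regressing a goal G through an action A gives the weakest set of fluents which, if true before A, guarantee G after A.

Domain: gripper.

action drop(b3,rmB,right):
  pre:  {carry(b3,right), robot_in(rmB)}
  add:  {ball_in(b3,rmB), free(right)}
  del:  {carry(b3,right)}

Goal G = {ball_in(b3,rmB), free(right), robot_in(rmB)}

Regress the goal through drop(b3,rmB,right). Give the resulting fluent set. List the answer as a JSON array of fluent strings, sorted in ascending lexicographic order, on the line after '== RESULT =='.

Compute (G \ add) ∪ pre:
  G ∩ del = {}  (empty — regression defined)
  G \ add = {ball_in(b3,rmB), free(right), robot_in(rmB)} \ {ball_in(b3,rmB), free(right)} = {robot_in(rmB)}
  ∪ pre   = {robot_in(rmB)} ∪ {carry(b3,right), robot_in(rmB)}
          = {carry(b3,right), robot_in(rmB)}

== RESULT ==
["carry(b3,right)", "robot_in(rmB)"]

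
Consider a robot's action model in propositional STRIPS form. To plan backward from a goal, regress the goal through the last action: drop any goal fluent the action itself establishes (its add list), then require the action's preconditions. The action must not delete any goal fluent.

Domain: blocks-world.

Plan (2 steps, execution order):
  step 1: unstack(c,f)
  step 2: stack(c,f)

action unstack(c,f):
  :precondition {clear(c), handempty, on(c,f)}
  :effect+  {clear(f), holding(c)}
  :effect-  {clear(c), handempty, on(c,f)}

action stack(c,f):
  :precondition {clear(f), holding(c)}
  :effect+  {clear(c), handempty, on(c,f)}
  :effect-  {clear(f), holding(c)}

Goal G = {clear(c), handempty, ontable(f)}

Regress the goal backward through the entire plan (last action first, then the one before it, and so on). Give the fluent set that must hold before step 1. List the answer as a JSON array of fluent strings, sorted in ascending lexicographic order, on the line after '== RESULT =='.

Work backward from the goal:
  through step 2 (stack(c,f)): drop {clear(c), handempty}, keep {ontable(f)}, require {clear(f), holding(c)}
    → {clear(f), holding(c), ontable(f)}
  through step 1 (unstack(c,f)): drop {clear(f), holding(c)}, keep {ontable(f)}, require {clear(c), handempty, on(c,f)}
    → {clear(c), handempty, on(c,f), ontable(f)}

== RESULT ==
["clear(c)", "handempty", "on(c,f)", "ontable(f)"]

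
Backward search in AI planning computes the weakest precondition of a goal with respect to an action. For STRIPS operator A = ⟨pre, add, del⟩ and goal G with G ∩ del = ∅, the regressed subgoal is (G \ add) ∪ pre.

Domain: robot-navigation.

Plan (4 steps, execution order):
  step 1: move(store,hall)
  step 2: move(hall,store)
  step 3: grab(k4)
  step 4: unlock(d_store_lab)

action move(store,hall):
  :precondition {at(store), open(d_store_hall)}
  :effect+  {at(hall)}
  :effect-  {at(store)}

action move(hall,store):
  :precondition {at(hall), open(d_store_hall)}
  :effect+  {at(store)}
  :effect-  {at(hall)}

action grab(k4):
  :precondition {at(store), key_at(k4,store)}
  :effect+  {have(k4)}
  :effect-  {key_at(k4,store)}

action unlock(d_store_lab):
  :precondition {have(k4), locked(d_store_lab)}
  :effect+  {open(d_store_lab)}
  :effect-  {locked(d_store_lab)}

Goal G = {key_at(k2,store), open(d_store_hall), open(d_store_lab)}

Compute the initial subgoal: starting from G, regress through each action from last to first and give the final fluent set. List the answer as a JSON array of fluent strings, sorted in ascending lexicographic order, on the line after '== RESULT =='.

Regress step by step:
  through step 4 (unlock(d_store_lab)): drop {open(d_store_lab)}, keep {key_at(k2,store), open(d_store_hall)}, require {have(k4), locked(d_store_lab)}
    → {have(k4), key_at(k2,store), locked(d_store_lab), open(d_store_hall)}
  through step 3 (grab(k4)): drop {have(k4)}, keep {key_at(k2,store), locked(d_store_lab), open(d_store_hall)}, require {at(store), key_at(k4,store)}
    → {at(store), key_at(k2,store), key_at(k4,store), locked(d_store_lab), open(d_store_hall)}
  through step 2 (move(hall,store)): drop {at(store)}, keep {key_at(k2,store), key_at(k4,store), locked(d_store_lab), open(d_store_hall)}, require {at(hall), open(d_store_hall)}
    → {at(hall), key_at(k2,store), key_at(k4,store), locked(d_store_lab), open(d_store_hall)}
  through step 1 (move(store,hall)): drop {at(hall)}, keep {key_at(k2,store), key_at(k4,store), locked(d_store_lab), open(d_store_hall)}, require {at(store), open(d_store_hall)}
    → {at(store), key_at(k2,store), key_at(k4,store), locked(d_store_lab), open(d_store_hall)}

== RESULT ==
["at(store)", "key_at(k2,store)", "key_at(k4,store)", "locked(d_store_lab)", "open(d_store_hall)"]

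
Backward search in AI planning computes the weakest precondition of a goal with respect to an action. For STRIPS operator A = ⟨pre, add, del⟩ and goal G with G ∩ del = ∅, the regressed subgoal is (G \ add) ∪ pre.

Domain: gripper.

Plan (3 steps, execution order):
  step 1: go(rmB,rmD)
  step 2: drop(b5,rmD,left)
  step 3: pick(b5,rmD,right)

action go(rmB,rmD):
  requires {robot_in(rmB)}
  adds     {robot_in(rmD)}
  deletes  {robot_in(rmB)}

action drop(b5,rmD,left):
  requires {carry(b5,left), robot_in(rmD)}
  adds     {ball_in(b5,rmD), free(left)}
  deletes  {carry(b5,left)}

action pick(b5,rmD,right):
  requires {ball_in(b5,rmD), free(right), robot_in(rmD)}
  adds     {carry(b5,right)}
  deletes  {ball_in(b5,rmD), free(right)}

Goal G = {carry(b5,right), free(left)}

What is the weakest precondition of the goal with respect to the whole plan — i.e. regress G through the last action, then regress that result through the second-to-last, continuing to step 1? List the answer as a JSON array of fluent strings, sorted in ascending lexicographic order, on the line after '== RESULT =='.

Work backward from the goal:
  through step 3 (pick(b5,rmD,right)): drop {carry(b5,right)}, keep {free(left)}, require {ball_in(b5,rmD), free(right), robot_in(rmD)}
    → {ball_in(b5,rmD), free(left), free(right), robot_in(rmD)}
  through step 2 (drop(b5,rmD,left)): drop {ball_in(b5,rmD), free(left)}, keep {free(right), robot_in(rmD)}, require {carry(b5,left), robot_in(rmD)}
    → {carry(b5,left), free(right), robot_in(rmD)}
  through step 1 (go(rmB,rmD)): drop {robot_in(rmD)}, keep {carry(b5,left), free(right)}, require {robot_in(rmB)}
    → {carry(b5,left), free(right), robot_in(rmB)}

== RESULT ==
["carry(b5,left)", "free(right)", "robot_in(rmB)"]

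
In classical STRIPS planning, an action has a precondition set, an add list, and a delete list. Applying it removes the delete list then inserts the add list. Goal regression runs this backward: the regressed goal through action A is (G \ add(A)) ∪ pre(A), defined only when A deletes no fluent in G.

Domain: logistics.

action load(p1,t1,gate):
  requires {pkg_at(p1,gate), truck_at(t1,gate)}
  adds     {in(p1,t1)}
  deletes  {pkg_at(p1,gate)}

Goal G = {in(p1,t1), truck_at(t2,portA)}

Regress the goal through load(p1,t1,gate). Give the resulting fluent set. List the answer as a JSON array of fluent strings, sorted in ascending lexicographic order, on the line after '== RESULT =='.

Compute (G \ add) ∪ pre:
  G ∩ del = {}  (empty — regression defined)
  G \ add = {in(p1,t1), truck_at(t2,portA)} \ {in(p1,t1)} = {truck_at(t2,portA)}
  ∪ pre   = {truck_at(t2,portA)} ∪ {pkg_at(p1,gate), truck_at(t1,gate)}
          = {pkg_at(p1,gate), truck_at(t1,gate), truck_at(t2,portA)}

== RESULT ==
["pkg_at(p1,gate)", "truck_at(t1,gate)", "truck_at(t2,portA)"]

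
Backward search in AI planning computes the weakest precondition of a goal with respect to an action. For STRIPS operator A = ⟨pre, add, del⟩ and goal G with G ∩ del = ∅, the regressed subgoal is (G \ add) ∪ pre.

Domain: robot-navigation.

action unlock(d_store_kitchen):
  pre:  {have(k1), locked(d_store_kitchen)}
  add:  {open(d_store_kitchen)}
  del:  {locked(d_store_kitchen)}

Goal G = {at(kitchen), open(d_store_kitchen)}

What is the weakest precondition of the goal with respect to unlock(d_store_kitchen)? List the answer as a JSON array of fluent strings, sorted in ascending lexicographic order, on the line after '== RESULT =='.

Regress:
  G ∩ del = {}  (empty — regression defined)
  G \ add = {at(kitchen), open(d_store_kitchen)} \ {open(d_store_kitchen)} = {at(kitchen)}
  ∪ pre   = {at(kitchen)} ∪ {have(k1), locked(d_store_kitchen)}
          = {at(kitchen), have(k1), locked(d_store_kitchen)}

== RESULT ==
["at(kitchen)", "have(k1)", "locked(d_store_kitchen)"]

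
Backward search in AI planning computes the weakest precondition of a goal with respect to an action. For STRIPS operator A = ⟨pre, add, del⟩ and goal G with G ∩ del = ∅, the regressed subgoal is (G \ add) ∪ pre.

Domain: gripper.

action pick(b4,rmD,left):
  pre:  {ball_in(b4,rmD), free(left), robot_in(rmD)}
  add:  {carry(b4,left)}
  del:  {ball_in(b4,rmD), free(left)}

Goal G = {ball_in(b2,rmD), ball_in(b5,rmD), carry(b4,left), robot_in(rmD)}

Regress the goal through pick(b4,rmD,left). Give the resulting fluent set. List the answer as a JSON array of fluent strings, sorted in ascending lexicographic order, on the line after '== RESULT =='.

Compute (G \ add) ∪ pre:
  G ∩ del = {}  (empty — regression defined)
  G \ add = {ball_in(b2,rmD), ball_in(b5,rmD), carry(b4,left), robot_in(rmD)} \ {carry(b4,left)} = {ball_in(b2,rmD), ball_in(b5,rmD), robot_in(rmD)}
  ∪ pre   = {ball_in(b2,rmD), ball_in(b5,rmD), robot_in(rmD)} ∪ {ball_in(b4,rmD), free(left), robot_in(rmD)}
          = {ball_in(b2,rmD), ball_in(b4,rmD), ball_in(b5,rmD), free(left), robot_in(rmD)}

== RESULT ==
["ball_in(b2,rmD)", "ball_in(b4,rmD)", "ball_in(b5,rmD)", "free(left)", "robot_in(rmD)"]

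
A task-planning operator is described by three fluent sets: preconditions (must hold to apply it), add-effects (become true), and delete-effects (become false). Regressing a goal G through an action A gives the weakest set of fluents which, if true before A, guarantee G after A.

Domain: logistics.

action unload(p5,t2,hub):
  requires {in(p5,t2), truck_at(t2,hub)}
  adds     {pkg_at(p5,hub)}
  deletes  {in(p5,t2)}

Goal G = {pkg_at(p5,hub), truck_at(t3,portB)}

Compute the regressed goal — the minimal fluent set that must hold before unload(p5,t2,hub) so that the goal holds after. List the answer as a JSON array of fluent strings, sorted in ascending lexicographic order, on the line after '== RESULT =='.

Compute (G \ add) ∪ pre:
  G ∩ del = {}  (empty — regression defined)
  G \ add = {pkg_at(p5,hub), truck_at(t3,portB)} \ {pkg_at(p5,hub)} = {truck_at(t3,portB)}
  ∪ pre   = {truck_at(t3,portB)} ∪ {in(p5,t2), truck_at(t2,hub)}
          = {in(p5,t2), truck_at(t2,hub), truck_at(t3,portB)}

== RESULT ==
["in(p5,t2)", "truck_at(t2,hub)", "truck_at(t3,portB)"]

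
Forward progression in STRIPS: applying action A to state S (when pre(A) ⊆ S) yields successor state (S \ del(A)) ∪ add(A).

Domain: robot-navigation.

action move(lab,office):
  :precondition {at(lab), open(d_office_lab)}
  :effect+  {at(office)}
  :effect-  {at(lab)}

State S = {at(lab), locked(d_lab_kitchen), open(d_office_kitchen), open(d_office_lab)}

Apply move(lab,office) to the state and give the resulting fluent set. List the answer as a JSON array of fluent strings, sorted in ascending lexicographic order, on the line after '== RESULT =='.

Progress:
  pre ⊆ S: {at(lab), open(d_office_lab)} ⊆ S  — applicable
  S \ del = {locked(d_lab_kitchen), open(d_office_kitchen), open(d_office_lab)}
  ∪ add   = {at(office), locked(d_lab_kitchen), open(d_office_kitchen), open(d_office_lab)}

== RESULT ==
["at(office)", "locked(d_lab_kitchen)", "open(d_office_kitchen)", "open(d_office_lab)"]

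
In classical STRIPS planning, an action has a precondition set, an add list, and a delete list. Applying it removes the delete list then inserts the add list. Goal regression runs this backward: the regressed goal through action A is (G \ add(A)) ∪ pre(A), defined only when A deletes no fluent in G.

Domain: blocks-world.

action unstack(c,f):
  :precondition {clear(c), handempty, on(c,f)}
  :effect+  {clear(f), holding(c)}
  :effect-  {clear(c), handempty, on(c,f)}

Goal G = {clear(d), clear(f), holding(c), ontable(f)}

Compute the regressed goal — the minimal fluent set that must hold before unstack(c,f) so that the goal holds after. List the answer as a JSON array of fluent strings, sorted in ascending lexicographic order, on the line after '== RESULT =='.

Compute (G \ add) ∪ pre:
  G ∩ del = {}  (empty — regression defined)
  G \ add = {clear(d), clear(f), holding(c), ontable(f)} \ {clear(f), holding(c)} = {clear(d), ontable(f)}
  ∪ pre   = {clear(d), ontable(f)} ∪ {clear(c), handempty, on(c,f)}
          = {clear(c), clear(d), handempty, on(c,f), ontable(f)}

== RESULT ==
["clear(c)", "clear(d)", "handempty", "on(c,f)", "ontable(f)"]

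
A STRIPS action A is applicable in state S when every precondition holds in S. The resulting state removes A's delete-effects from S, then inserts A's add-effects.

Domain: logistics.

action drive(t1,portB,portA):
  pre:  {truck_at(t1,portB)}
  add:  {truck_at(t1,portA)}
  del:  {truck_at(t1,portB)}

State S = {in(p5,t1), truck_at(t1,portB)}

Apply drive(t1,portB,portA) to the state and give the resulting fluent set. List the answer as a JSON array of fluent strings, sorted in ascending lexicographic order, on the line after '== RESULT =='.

Progress:
  pre ⊆ S: {truck_at(t1,portB)} ⊆ S  — applicable
  S \ del = {in(p5,t1)}
  ∪ add   = {in(p5,t1), truck_at(t1,portA)}

== RESULT ==
["in(p5,t1)", "truck_at(t1,portA)"]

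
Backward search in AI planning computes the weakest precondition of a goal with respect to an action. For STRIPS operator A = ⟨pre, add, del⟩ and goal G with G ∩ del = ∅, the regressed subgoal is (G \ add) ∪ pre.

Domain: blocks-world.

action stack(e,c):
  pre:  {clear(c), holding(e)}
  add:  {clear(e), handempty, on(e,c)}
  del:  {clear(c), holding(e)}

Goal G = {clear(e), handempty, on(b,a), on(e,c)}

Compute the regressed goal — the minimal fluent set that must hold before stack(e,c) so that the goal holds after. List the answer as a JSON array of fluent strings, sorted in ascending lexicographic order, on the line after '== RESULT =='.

Compute (G \ add) ∪ pre:
  G ∩ del = {}  (empty — regression defined)
  G \ add = {clear(e), handempty, on(b,a), on(e,c)} \ {clear(e), handempty, on(e,c)} = {on(b,a)}
  ∪ pre   = {on(b,a)} ∪ {clear(c), holding(e)}
          = {clear(c), holding(e), on(b,a)}

== RESULT ==
["clear(c)", "holding(e)", "on(b,a)"]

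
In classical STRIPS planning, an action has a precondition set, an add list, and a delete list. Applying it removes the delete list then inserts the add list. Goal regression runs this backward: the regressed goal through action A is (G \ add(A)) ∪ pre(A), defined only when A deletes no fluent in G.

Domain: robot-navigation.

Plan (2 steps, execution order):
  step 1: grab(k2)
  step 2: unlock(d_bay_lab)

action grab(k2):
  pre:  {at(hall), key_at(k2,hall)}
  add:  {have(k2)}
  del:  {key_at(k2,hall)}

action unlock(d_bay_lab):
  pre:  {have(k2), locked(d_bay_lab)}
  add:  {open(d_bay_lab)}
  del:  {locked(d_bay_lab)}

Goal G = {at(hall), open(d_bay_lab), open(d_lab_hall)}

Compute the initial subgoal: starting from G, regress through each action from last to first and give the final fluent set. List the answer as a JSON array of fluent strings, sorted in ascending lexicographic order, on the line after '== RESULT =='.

Regress step by step:
  through step 2 (unlock(d_bay_lab)): drop {open(d_bay_lab)}, keep {at(hall), open(d_lab_hall)}, require {have(k2), locked(d_bay_lab)}
    → {at(hall), have(k2), locked(d_bay_lab), open(d_lab_hall)}
  through step 1 (grab(k2)): drop {have(k2)}, keep {at(hall), locked(d_bay_lab), open(d_lab_hall)}, require {at(hall), key_at(k2,hall)}
    → {at(hall), key_at(k2,hall), locked(d_bay_lab), open(d_lab_hall)}

== RESULT ==
["at(hall)", "key_at(k2,hall)", "locked(d_bay_lab)", "open(d_lab_hall)"]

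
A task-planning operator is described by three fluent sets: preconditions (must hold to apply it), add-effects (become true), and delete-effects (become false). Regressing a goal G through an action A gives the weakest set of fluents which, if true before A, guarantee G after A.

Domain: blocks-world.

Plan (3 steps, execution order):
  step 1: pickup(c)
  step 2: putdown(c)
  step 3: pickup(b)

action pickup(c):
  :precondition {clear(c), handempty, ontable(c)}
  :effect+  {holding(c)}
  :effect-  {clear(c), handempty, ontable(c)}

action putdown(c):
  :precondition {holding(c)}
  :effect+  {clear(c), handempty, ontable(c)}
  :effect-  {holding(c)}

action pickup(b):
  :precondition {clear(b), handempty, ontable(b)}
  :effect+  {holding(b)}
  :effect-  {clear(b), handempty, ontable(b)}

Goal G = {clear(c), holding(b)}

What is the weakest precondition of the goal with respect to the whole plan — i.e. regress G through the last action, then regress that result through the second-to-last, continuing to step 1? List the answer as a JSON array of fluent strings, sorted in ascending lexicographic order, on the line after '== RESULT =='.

Regress step by step:
  through step 3 (pickup(b)): drop {holding(b)}, keep {clear(c)}, require {clear(b), handempty, ontable(b)}
    → {clear(b), clear(c), handempty, ontable(b)}
  through step 2 (putdown(c)): drop {clear(c), handempty}, keep {clear(b), ontable(b)}, require {holding(c)}
    → {clear(b), holding(c), ontable(b)}
  through step 1 (pickup(c)): drop {holding(c)}, keep {clear(b), ontable(b)}, require {clear(c), handempty, ontable(c)}
    → {clear(b), clear(c), handempty, ontable(b), ontable(c)}

== RESULT ==
["clear(b)", "clear(c)", "handempty", "ontable(b)", "ontable(c)"]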